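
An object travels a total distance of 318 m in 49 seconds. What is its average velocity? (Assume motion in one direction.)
v_avg = Δd / Δt = 318 / 49 = 6.49 m/s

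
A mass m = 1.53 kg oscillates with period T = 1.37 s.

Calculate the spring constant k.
T = 2π√(m/k) → k = m(2π/T)² = 1.53×(2π/1.37)² = 32.18 N/m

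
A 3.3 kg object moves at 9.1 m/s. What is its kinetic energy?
KE = ½mv² = ½×3.3×9.1² = 136.6365 J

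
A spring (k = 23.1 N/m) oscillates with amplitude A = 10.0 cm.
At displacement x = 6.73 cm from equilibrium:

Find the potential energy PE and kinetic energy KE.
E_total = ½kA² = ½×23.1×(0.1)² = 0.1155 J
PE = ½kx² = ½×23.1×(0.0673)² = 0.05231 J
KE = E_total − PE = 0.06319 J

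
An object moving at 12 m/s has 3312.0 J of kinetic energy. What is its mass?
KE = ½mv² → m = 2KE/v² = 2×3312.0/12² = 46.0 kg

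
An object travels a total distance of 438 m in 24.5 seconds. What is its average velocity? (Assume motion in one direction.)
v_avg = Δd / Δt = 438 / 24.5 = 17.88 m/s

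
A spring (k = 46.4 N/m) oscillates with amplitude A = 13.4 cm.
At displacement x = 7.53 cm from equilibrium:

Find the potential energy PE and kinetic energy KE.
E_total = ½kA² = ½×46.4×(0.134)² = 0.4166 J
PE = ½kx² = ½×46.4×(0.0753)² = 0.1315 J
KE = E_total − PE = 0.285 J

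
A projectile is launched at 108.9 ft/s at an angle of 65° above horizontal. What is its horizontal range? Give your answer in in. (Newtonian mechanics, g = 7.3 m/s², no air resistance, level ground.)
R = v₀² sin(2θ) / g (with unit conversion) = 4552.0 in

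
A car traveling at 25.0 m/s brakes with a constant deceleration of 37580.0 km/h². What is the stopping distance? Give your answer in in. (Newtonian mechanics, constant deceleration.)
d = v₀² / (2a) (with unit conversion) = 4243.0 in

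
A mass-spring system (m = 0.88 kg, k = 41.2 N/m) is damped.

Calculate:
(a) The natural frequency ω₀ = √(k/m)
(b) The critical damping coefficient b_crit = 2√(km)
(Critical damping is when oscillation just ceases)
ω₀ = √(k/m) = √(41.2/0.88) = 6.842 rad/s
b_crit = 2√(km) = 2√(41.2×0.88) = 12.04 kg/s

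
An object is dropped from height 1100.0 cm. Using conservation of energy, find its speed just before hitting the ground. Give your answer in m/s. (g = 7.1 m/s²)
mgh = ½mv² → v = √(2gh) = √(2×7.1×11) = 12.5 m/s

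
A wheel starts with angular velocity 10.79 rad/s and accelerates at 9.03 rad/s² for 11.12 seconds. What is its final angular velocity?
ω = ω₀ + αt = 10.79 + 9.03 × 11.12 = 111.2 rad/s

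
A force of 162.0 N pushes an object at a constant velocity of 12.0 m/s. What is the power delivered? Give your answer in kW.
P = Fv = 162 N × 12 m/s = 1944 W = 1.944 kW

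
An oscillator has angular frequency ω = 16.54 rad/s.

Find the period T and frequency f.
T = 2π/ω = 2π/16.54 = 0.3799 s; f = ω/2π = 2.632 Hz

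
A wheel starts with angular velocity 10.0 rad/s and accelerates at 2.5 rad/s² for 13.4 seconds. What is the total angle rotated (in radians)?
θ = ω₀t + ½αt² = 10.0×13.4 + ½×2.5×13.4² = 358.45 rad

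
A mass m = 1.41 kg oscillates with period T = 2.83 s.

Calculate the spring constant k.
T = 2π√(m/k) → k = m(2π/T)² = 1.41×(2π/2.83)² = 6.95 N/m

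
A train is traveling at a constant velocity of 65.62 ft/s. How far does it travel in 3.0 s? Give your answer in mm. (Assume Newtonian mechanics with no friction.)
d = vt (with unit conversion) = 60000.0 mm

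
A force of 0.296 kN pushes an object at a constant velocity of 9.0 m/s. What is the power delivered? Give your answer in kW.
P = Fv = 296 N × 9 m/s = 2664 W = 2.664 kW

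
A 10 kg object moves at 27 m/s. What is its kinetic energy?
KE = ½mv² = ½×10×27² = 3645.0 J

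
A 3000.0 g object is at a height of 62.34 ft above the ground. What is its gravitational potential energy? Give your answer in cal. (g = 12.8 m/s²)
PE = mgh = 3 kg × 12.8 m/s² × 19 m = 729.6 J = 174.4 cal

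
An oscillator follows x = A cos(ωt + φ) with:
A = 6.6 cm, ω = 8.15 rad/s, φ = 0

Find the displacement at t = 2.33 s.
x = A cos(ωt + φ) = 6.6×cos(8.15×2.33 + 0) = 6.535 cm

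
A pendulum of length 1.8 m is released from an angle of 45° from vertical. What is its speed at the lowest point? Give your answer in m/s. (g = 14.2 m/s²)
h = L(1 − cosθ) = 1.8×(1 − cos45°) = 0.5272 m
v = √(2gh) = √(2×14.2×0.5272) = 3.869 m/s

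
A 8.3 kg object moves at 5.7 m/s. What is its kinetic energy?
KE = ½mv² = ½×8.3×5.7² = 134.8335 J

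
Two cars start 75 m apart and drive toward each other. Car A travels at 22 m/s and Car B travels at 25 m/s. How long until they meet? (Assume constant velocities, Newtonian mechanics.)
Combined speed: v_combined = 22 + 25 = 47 m/s
Time to meet: t = d/47 = 75/47 = 1.6 s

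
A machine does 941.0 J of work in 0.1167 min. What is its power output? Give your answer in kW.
P = W/t = 941 J / 7.002 s = 134.4 W = 0.1344 kW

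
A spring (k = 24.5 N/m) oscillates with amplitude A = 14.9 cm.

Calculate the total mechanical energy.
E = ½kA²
E = ½kA² = ½×24.5×(0.149)² = 0.272 J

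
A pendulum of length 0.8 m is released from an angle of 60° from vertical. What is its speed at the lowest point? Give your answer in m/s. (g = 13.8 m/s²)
h = L(1 − cosθ) = 0.8×(1 − cos60°) = 0.4 m
v = √(2gh) = √(2×13.8×0.4) = 3.323 m/s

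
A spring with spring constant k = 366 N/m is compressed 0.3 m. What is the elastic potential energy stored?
PE = ½kx² = ½×366×0.3² = 16.47 J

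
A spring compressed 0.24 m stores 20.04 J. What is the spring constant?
PE = ½kx² → k = 2PE/x² = 2×20.04/0.24² = 695.8 N/m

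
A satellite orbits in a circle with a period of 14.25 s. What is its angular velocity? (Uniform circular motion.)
ω = 2π/T = 2π/14.25 = 0.4409 rad/s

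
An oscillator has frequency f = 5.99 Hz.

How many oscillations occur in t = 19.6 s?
n = f×t = 5.99×19.6 = 117.4 oscillations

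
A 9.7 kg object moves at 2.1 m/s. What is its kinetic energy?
KE = ½mv² = ½×9.7×2.1² = 21.3885 J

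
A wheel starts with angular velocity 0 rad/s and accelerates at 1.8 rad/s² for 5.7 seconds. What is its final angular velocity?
ω = ω₀ + αt = 0 + 1.8 × 5.7 = 10.26 rad/s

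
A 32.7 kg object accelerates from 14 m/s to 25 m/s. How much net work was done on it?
W_net = ΔKE = ½m(v₂² − v₁²) = ½×32.7×(25² − 14²) = 7014.15 J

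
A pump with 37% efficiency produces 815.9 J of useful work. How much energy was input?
W_in = W_out/η = 815.9/0.37 = 2205.1 J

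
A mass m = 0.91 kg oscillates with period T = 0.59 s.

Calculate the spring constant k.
T = 2π√(m/k) → k = m(2π/T)² = 0.91×(2π/0.59)² = 103.2 N/m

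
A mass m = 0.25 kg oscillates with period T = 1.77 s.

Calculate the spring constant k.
T = 2π√(m/k) → k = m(2π/T)² = 0.25×(2π/1.77)² = 3.15 N/m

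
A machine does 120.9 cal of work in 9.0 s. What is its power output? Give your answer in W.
P = W/t = 505.8 J / 9 s = 56.21 W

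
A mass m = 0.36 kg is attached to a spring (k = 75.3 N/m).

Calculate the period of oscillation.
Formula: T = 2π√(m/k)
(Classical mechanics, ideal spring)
T = 2π√(m/k) = 2π√(0.36/75.3) = 0.4344 s; f = 1/T = 2.302 Hz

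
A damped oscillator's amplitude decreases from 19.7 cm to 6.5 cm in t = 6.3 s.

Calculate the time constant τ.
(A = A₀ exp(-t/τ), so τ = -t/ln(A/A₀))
A/A₀ = 6.5/19.7 = 0.3299; ln(A/A₀) = -1.109
τ = −t/ln(A/A₀) = −6.3/-1.109 = 5.682 s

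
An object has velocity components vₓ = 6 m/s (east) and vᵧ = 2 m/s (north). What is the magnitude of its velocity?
|v| = √(vₓ² + vᵧ²) = √(6² + 2²) = √(40) = 6.32 m/s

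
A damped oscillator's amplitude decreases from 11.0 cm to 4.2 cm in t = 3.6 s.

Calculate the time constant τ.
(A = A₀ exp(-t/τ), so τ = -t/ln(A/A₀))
A/A₀ = 4.2/11.0 = 0.3818; ln(A/A₀) = -0.9628
τ = −t/ln(A/A₀) = −3.6/-0.9628 = 3.739 s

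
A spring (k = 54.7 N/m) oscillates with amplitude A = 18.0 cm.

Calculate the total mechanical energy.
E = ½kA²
E = ½kA² = ½×54.7×(0.18)² = 0.8861 J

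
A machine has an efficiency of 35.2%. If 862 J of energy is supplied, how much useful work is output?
W_out = η × W_in = 0.352 × 862 = 303.42 J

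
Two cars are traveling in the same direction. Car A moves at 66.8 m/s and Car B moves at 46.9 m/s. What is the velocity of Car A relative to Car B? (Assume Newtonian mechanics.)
v_rel = v_A - v_B = 66.8 - 46.9 = 19.9 m/s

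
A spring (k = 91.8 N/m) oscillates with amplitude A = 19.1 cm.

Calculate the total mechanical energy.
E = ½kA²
E = ½kA² = ½×91.8×(0.191)² = 1.674 J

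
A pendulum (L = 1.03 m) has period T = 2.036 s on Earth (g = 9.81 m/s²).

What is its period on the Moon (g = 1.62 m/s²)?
T = 2π√(L/g), so T_moon/T_earth = √(g_earth/g_moon)
T_moon = 2π√(1.03/1.62) = 5.01 s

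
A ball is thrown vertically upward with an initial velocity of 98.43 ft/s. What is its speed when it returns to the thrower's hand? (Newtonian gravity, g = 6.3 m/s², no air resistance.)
By conservation of energy, the ball returns at the same speed = 98.43 ft/s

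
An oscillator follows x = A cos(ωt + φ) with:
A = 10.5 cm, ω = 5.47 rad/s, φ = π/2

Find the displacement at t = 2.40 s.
x = A cos(ωt + φ) = 10.5×cos(5.47×2.4 + π/2) = -5.592 cm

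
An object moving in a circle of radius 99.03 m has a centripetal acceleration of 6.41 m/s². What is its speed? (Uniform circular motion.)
v = √(a_c × r) = √(6.41 × 99.03) = 25.19 m/s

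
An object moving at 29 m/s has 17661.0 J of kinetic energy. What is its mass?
KE = ½mv² → m = 2KE/v² = 2×17661.0/29² = 42.0 kg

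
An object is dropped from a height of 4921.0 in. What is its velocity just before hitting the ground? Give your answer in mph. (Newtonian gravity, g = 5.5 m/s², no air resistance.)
v = √(2gh) (with unit conversion) = 82.95 mph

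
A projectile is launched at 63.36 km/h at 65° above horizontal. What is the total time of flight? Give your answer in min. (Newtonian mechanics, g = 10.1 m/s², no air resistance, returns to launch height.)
T = 2v₀sin(θ)/g (with unit conversion) = 0.05264 min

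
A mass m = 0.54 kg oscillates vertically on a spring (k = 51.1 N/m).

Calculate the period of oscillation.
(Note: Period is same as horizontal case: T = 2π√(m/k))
T = 2π√(m/k) = 2π√(0.54/51.1) = 0.6459 s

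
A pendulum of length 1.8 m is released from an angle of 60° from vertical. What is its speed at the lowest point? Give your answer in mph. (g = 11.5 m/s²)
h = L(1 − cosθ) = 1.8×(1 − cos60°) = 0.9 m
v = √(2gh) = √(2×11.5×0.9) = 4.55 m/s = 10.18 mph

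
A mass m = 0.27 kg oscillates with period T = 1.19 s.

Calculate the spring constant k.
T = 2π√(m/k) → k = m(2π/T)² = 0.27×(2π/1.19)² = 7.527 N/m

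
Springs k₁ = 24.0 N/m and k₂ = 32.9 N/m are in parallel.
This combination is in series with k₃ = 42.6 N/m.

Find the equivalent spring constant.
k₁₂ = k₁ + k₂ = 56.9 N/m (parallel)
1/k_eq = 1/k₁₂ + 1/k₃ → k_eq = 24.36 N/m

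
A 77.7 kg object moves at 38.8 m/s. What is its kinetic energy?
KE = ½mv² = ½×77.7×38.8² = 58486.34 J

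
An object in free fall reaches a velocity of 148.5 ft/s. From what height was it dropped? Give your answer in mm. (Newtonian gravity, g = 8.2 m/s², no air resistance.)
h = v²/(2g) (with unit conversion) = 124900.0 mm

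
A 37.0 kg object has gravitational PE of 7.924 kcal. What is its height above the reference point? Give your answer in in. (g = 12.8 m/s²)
PE = mgh → h = PE/(mg) = 3.315e+04 J / (37 kg × 12.8 m/s²) = 70 m = 2756.0 in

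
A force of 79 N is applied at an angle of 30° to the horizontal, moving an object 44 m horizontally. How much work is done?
W = Fd cosθ = 79×44×cos(30°) = 3010.3 J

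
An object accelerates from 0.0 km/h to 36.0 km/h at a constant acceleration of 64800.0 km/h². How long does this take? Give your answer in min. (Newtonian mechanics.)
t = (v - v₀)/a (with unit conversion) = 0.03333 min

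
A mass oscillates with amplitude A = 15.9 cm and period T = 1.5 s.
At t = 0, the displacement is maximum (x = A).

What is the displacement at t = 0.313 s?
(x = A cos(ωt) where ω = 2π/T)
ω = 2π/T = 2π/1.5 = 4.189 rad/s
x = A cos(ωt) = 15.9×cos(4.189×0.313) = 4.083 cm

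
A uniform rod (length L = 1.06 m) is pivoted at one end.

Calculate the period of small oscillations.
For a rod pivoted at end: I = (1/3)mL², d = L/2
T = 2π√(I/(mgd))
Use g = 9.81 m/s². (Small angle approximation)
I/m = (1/3)L² = 0.3745 m²; d = L/2 = 0.53 m
T = 2π√(I/(mgd)) = 2π√(0.3745/(9.81×0.53)) = 1.686 s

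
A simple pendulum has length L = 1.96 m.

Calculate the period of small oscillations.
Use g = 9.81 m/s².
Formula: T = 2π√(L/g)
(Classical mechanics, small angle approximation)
T = 2π√(L/g) = 2π√(1.96/9.81) = 2.808 s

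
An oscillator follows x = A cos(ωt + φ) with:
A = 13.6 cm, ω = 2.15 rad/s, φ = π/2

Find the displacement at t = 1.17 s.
x = A cos(ωt + φ) = 13.6×cos(2.15×1.17 + π/2) = -7.969 cm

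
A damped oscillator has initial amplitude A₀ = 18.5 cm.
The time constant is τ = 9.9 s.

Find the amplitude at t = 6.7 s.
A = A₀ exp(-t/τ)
A = A₀ exp(−t/τ) = 18.5×exp(−6.7/9.9) = 9.403 cm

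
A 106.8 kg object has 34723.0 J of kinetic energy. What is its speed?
KE = ½mv² → v = √(2KE/m) = √(2×34723.0/106.8) = 25.5 m/s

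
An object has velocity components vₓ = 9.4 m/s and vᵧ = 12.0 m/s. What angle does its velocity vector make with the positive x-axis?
θ = arctan(vᵧ/vₓ) = arctan(12.0/9.4) = 51.93°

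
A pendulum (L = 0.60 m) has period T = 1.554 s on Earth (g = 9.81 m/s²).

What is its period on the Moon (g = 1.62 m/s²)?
T = 2π√(L/g), so T_moon/T_earth = √(g_earth/g_moon)
T_moon = 2π√(0.6/1.62) = 3.824 s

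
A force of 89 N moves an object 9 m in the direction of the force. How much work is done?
W = Fd = 89×9 = 801.0 J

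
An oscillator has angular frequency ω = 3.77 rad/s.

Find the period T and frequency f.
T = 2π/ω = 2π/3.77 = 1.667 s; f = ω/2π = 0.6 Hz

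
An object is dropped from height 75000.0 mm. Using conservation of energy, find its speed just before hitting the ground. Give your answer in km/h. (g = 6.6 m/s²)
mgh = ½mv² → v = √(2gh) = √(2×6.6×75) = 31.46 m/s = 113.3 km/h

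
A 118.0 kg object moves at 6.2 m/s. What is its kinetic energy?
KE = ½mv² = ½×118.0×6.2² = 2267.96 J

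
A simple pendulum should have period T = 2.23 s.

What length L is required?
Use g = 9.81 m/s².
T = 2π√(L/g) → L = g(T/2π)² = 9.81×(2.23/2π)² = 1.236 m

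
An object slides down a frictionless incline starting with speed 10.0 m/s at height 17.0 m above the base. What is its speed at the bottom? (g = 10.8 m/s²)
½mv₀² + mgh = ½mv² → v = √(v₀² + 2gh) = √(10² + 2×10.8×17) = 21.61 m/s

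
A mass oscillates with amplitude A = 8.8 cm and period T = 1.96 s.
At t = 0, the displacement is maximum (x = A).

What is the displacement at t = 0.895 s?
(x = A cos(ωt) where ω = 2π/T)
ω = 2π/T = 2π/1.96 = 3.206 rad/s
x = A cos(ωt) = 8.8×cos(3.206×0.895) = -8.475 cm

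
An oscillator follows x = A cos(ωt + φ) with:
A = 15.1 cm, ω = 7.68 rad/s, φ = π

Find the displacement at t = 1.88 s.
x = A cos(ωt + φ) = 15.1×cos(7.68×1.88 + π) = 4.48 cm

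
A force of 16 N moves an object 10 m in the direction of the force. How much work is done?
W = Fd = 16×10 = 160.0 J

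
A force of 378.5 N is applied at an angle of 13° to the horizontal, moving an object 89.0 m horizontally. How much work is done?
W = Fd cosθ = 378.5×89.0×cos(13°) = 32823.0 J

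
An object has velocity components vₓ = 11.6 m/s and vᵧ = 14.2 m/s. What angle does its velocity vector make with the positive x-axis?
θ = arctan(vᵧ/vₓ) = arctan(14.2/11.6) = 50.75°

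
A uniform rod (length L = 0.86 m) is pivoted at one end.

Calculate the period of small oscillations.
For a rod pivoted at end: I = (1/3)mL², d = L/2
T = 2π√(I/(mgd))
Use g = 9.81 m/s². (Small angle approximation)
I/m = (1/3)L² = 0.2465 m²; d = L/2 = 0.43 m
T = 2π√(I/(mgd)) = 2π√(0.2465/(9.81×0.43)) = 1.519 s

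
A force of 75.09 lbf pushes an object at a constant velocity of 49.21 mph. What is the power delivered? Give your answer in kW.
P = Fv = 334 N × 22 m/s = 7348 W = 7.348 kW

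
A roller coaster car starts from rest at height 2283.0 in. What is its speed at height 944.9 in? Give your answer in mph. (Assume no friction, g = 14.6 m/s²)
mgh₁ = ½mv₂² + mgh₂ → v₂ = √(2g(h₁−h₂)) = √(2×14.6×(57.99−24)) = 31.5 m/s = 70.47 mph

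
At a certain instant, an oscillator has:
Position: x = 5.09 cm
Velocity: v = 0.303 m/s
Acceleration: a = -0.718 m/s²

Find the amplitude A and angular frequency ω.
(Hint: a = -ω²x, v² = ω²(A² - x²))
a = −ω²x → ω = √(|a|/x) = √(0.718/0.0509) = 3.756 rad/s
v² = ω²(A² − x²) → A = √(x² + v²/ω²) = √(0.0509² + 0.303²/3.756²) = 0.09539 m = 9.539 cm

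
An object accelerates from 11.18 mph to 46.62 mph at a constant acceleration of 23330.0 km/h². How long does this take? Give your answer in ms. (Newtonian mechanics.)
t = (v - v₀)/a (with unit conversion) = 8801.0 ms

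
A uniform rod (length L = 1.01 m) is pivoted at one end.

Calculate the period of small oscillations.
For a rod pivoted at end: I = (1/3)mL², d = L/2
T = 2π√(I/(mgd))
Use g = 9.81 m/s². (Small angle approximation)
I/m = (1/3)L² = 0.34 m²; d = L/2 = 0.505 m
T = 2π√(I/(mgd)) = 2π√(0.34/(9.81×0.505)) = 1.646 s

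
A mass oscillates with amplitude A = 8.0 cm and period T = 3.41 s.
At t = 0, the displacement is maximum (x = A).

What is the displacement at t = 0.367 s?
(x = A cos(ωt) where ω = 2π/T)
ω = 2π/T = 2π/3.41 = 1.843 rad/s
x = A cos(ωt) = 8.0×cos(1.843×0.367) = 6.24 cm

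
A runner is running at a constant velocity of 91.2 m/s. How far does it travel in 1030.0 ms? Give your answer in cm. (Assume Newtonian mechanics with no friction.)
d = vt (with unit conversion) = 9394.0 cm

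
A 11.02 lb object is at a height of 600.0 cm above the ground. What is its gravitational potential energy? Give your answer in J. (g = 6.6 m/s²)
PE = mgh = 4.999 kg × 6.6 m/s² × 6 m = 197.9 J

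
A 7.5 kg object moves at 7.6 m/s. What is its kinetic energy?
KE = ½mv² = ½×7.5×7.6² = 216.6 J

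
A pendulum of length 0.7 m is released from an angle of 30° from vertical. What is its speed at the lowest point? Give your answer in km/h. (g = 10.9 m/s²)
h = L(1 − cosθ) = 0.7×(1 − cos30°) = 0.09378 m
v = √(2gh) = √(2×10.9×0.09378) = 1.43 m/s = 5.147 km/h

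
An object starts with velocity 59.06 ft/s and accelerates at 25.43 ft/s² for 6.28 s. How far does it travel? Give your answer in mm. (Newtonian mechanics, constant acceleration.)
d = v₀t + ½at² (with unit conversion) = 265900.0 mm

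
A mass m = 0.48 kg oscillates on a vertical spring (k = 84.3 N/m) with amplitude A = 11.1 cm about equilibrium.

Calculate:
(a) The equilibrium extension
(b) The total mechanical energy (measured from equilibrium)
x_eq = mg/k = 0.48×9.81/84.3 = 0.05586 m = 5.586 cm
E = ½kA² = ½×84.3×(0.111)² = 0.5193 J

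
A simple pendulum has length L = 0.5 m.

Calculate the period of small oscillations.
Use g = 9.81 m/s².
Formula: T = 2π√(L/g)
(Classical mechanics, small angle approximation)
T = 2π√(L/g) = 2π√(0.5/9.81) = 1.419 s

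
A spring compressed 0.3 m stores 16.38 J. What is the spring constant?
PE = ½kx² → k = 2PE/x² = 2×16.38/0.3² = 364.0 N/m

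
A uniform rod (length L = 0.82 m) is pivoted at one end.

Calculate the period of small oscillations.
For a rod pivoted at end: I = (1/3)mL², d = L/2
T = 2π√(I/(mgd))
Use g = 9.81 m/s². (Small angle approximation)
I/m = (1/3)L² = 0.2241 m²; d = L/2 = 0.41 m
T = 2π√(I/(mgd)) = 2π√(0.2241/(9.81×0.41)) = 1.483 s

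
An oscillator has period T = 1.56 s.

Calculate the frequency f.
f = 1/T = 1/1.56 = 0.641 Hz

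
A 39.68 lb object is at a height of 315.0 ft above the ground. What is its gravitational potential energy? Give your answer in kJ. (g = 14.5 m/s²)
PE = mgh = 18 kg × 14.5 m/s² × 96.01 m = 2.506e+04 J = 25.06 kJ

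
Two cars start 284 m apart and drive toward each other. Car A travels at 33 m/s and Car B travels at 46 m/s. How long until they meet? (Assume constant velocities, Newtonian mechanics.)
Combined speed: v_combined = 33 + 46 = 79 m/s
Time to meet: t = d/79 = 284/79 = 3.59 s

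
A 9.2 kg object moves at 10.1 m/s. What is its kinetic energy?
KE = ½mv² = ½×9.2×10.1² = 469.246 J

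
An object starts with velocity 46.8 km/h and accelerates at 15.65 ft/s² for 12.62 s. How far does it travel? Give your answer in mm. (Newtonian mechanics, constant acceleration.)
d = v₀t + ½at² (with unit conversion) = 543900.0 mm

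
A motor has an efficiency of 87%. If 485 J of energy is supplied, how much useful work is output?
W_out = η × W_in = 0.87 × 485 = 421.95 J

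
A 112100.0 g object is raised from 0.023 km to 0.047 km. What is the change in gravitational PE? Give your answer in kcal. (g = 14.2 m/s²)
ΔPE = mg(h₂ − h₁) = 112.1 kg × 14.2 m/s² × (47 − 23) m = 3.82e+04 J = 9.131 kcal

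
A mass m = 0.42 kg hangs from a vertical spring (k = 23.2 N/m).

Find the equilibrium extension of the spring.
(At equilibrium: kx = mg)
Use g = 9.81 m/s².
x_eq = mg/k = 0.42×9.81/23.2 = 0.1776 m = 17.76 cm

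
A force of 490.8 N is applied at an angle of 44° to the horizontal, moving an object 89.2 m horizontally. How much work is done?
W = Fd cosθ = 490.8×89.2×cos(44°) = 31492.0 J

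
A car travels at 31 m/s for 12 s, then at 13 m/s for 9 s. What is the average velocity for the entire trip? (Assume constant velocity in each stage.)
d₁ = v₁t₁ = 31 × 12 = 372 m
d₂ = v₂t₂ = 13 × 9 = 117 m
d_total = 489 m, t_total = 21 s
v_avg = d_total/t_total = 489/21 = 23.29 m/s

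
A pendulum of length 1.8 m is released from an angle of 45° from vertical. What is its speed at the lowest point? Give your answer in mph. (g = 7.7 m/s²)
h = L(1 − cosθ) = 1.8×(1 − cos45°) = 0.5272 m
v = √(2gh) = √(2×7.7×0.5272) = 2.849 m/s = 6.374 mph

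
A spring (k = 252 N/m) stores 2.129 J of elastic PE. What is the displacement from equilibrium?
PE = ½kx² → x = √(2PE/k) = √(2×2.129/252) = 0.13 m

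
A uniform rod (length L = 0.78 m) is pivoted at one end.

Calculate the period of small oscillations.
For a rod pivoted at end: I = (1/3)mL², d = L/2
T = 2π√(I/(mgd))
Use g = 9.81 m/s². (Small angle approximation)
I/m = (1/3)L² = 0.2028 m²; d = L/2 = 0.39 m
T = 2π√(I/(mgd)) = 2π√(0.2028/(9.81×0.39)) = 1.447 s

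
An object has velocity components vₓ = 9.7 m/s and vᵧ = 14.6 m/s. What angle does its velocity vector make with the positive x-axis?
θ = arctan(vᵧ/vₓ) = arctan(14.6/9.7) = 56.4°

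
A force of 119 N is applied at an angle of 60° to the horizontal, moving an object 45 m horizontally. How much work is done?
W = Fd cosθ = 119×45×cos(60°) = 2677.5 J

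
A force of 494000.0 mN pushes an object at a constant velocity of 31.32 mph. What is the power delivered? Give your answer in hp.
P = Fv = 494 N × 14 m/s = 6917 W = 9.275 hp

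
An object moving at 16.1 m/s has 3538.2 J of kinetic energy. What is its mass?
KE = ½mv² → m = 2KE/v² = 2×3538.2/16.1² = 27.3 kg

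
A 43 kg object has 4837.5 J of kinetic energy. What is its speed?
KE = ½mv² → v = √(2KE/m) = √(2×4837.5/43) = 15.0 m/s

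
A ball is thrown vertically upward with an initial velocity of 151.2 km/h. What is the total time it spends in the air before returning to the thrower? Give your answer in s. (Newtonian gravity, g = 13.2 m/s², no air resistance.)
t_total = 2v₀/g (with unit conversion) = 6.364 s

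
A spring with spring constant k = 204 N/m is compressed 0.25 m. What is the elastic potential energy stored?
PE = ½kx² = ½×204×0.25² = 6.375 J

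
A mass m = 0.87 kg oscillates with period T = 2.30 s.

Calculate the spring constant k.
T = 2π√(m/k) → k = m(2π/T)² = 0.87×(2π/2.3)² = 6.493 N/m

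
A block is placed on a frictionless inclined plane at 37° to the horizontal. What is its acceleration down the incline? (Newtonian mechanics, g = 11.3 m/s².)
a = g sin(θ) = 11.3 × sin(37°) = 11.3 × 0.6018 = 6.8 m/s²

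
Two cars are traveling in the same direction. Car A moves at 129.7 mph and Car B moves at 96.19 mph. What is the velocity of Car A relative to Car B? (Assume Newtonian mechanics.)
v_rel = v_A - v_B = 129.7 - 96.19 = 33.51 mph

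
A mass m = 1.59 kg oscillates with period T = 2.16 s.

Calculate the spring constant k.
T = 2π√(m/k) → k = m(2π/T)² = 1.59×(2π/2.16)² = 13.45 N/m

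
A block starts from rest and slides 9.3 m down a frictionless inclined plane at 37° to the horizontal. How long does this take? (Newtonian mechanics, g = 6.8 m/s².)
a = g sin(θ) = 6.8 × sin(37°) = 4.09 m/s²
t = √(2d/a) = √(2 × 9.3 / 4.09) = 2.13 s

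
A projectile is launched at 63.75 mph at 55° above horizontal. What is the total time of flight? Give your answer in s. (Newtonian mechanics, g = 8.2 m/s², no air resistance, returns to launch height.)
T = 2v₀sin(θ)/g (with unit conversion) = 5.694 s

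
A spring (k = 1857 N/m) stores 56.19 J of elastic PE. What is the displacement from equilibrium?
PE = ½kx² → x = √(2PE/k) = √(2×56.19/1857) = 0.246 m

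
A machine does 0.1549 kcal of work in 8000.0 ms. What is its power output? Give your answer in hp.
P = W/t = 648.1 J / 8 s = 81.01 W = 0.1086 hp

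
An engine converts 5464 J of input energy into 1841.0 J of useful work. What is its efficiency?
η = W_out/W_in = 1841.0/5464 = 0.3369 = 33.69%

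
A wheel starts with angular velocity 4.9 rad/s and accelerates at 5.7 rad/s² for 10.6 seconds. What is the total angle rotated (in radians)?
θ = ω₀t + ½αt² = 4.9×10.6 + ½×5.7×10.6² = 372.17 rad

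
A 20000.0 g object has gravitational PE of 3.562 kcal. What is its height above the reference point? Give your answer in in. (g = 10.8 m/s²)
PE = mgh → h = PE/(mg) = 1.49e+04 J / (20 kg × 10.8 m/s²) = 69 m = 2716.0 in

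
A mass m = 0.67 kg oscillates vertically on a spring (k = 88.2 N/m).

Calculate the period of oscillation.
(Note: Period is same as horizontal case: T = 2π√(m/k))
T = 2π√(m/k) = 2π√(0.67/88.2) = 0.5476 s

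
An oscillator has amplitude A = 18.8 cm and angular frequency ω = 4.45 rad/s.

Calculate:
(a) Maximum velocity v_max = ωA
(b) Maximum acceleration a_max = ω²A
v_max = ωA = 4.45×0.188 = 0.8366 m/s
a_max = ω²A = 4.45²×0.188 = 3.723 m/s²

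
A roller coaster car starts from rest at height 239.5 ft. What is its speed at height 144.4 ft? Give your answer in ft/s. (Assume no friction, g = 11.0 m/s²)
mgh₁ = ½mv₂² + mgh₂ → v₂ = √(2g(h₁−h₂)) = √(2×11.0×(73−44.01)) = 25.25 m/s = 82.85 ft/s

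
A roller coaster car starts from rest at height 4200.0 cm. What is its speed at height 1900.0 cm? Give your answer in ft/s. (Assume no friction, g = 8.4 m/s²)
mgh₁ = ½mv₂² + mgh₂ → v₂ = √(2g(h₁−h₂)) = √(2×8.4×(42−19)) = 19.66 m/s = 64.49 ft/s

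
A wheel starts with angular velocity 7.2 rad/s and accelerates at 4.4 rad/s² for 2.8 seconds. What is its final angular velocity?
ω = ω₀ + αt = 7.2 + 4.4 × 2.8 = 19.52 rad/s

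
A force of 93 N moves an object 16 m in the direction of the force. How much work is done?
W = Fd = 93×16 = 1488.0 J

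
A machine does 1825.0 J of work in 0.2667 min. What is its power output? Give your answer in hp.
P = W/t = 1825 J / 16 s = 114 W = 0.1529 hp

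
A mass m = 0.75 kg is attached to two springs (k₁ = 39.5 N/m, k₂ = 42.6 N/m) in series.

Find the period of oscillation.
k_eq = k₁k₂/(k₁+k₂) = 20.5 N/m
T = 2π√(m/k_eq) = 2π√(0.75/20.5) = 1.202 s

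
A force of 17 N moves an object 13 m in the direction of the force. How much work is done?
W = Fd = 17×13 = 221.0 J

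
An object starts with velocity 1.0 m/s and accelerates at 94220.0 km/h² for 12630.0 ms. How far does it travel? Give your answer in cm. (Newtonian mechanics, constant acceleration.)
d = v₀t + ½at² (with unit conversion) = 59250.0 cm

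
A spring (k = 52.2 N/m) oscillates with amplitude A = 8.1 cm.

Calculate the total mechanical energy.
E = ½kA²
E = ½kA² = ½×52.2×(0.081)² = 0.1712 J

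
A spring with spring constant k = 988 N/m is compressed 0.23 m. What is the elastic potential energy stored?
PE = ½kx² = ½×988×0.23² = 26.13 J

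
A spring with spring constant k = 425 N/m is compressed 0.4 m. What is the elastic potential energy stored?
PE = ½kx² = ½×425×0.4² = 34.0 J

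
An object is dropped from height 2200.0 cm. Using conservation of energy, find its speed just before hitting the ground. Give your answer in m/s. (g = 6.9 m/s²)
mgh = ½mv² → v = √(2gh) = √(2×6.9×22) = 17.42 m/s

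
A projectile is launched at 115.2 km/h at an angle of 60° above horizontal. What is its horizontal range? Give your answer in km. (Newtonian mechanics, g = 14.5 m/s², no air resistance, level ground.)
R = v₀² sin(2θ) / g (with unit conversion) = 0.06116 km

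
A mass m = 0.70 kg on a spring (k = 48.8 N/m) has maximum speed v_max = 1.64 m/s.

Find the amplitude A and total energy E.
½mv²_max = ½kA² → A = v_max√(m/k) = 1.64×√(0.7/48.8) = 0.1964 m = 19.64 cm
E = ½mv²_max = ½×0.7×1.64² = 0.9414 J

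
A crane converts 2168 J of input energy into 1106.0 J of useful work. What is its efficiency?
η = W_out/W_in = 1106.0/2168 = 0.5101 = 51.01%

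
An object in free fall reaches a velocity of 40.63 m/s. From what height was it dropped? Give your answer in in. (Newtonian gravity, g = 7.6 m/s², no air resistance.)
h = v²/(2g) (with unit conversion) = 4276.0 in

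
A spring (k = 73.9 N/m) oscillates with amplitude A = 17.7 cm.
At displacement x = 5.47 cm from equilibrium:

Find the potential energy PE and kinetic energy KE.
E_total = ½kA² = ½×73.9×(0.177)² = 1.158 J
PE = ½kx² = ½×73.9×(0.0547)² = 0.1106 J
KE = E_total − PE = 1.047 J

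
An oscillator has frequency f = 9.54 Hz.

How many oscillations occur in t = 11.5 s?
n = f×t = 9.54×11.5 = 109.7 oscillations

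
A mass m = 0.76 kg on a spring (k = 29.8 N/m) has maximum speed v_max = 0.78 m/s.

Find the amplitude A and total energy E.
½mv²_max = ½kA² → A = v_max√(m/k) = 0.78×√(0.76/29.8) = 0.1246 m = 12.46 cm
E = ½mv²_max = ½×0.76×0.78² = 0.2312 J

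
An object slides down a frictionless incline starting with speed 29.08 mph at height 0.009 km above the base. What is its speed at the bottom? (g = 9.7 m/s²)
½mv₀² + mgh = ½mv² → v = √(v₀² + 2gh) = √(13² + 2×9.7×9) = 18.54 m/s = 41.46 mph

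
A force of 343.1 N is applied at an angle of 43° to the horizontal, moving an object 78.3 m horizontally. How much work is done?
W = Fd cosθ = 343.1×78.3×cos(43°) = 19648.0 J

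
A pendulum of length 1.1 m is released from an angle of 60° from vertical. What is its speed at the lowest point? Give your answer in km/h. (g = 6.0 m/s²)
h = L(1 − cosθ) = 1.1×(1 − cos60°) = 0.55 m
v = √(2gh) = √(2×6.0×0.55) = 2.569 m/s = 9.249 km/h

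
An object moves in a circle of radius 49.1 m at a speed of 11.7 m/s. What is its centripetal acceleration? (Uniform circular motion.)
a_c = v²/r = 11.7²/49.1 = 136.89/49.1 = 2.79 m/s²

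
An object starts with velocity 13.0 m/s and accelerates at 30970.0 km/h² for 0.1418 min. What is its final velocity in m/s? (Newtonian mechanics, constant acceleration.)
v = v₀ + at (with unit conversion) = 33.33 m/s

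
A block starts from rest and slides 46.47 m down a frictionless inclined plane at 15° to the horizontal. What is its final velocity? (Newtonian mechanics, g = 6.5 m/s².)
a = g sin(θ) = 6.5 × sin(15°) = 1.68 m/s²
v = √(2ad) = √(2 × 1.68 × 46.47) = 12.5 m/s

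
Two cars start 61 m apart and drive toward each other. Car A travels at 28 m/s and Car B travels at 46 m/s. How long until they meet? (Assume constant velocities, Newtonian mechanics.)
Combined speed: v_combined = 28 + 46 = 74 m/s
Time to meet: t = d/74 = 61/74 = 0.82 s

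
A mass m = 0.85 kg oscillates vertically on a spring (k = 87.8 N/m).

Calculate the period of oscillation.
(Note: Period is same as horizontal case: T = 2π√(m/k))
T = 2π√(m/k) = 2π√(0.85/87.8) = 0.6182 s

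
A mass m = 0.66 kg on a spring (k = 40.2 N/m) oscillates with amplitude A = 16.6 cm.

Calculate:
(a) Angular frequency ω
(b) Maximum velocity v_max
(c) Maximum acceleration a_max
ω = √(k/m) = √(40.2/0.66) = 7.804 rad/s
v_max = ωA = 7.804×0.166 = 1.296 m/s
a_max = ω²A = 7.804²×0.166 = 10.11 m/s²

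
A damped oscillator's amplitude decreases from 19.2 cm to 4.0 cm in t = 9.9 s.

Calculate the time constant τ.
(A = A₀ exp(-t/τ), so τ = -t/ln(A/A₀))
A/A₀ = 4.0/19.2 = 0.2083; ln(A/A₀) = -1.569
τ = −t/ln(A/A₀) = −9.9/-1.569 = 6.311 s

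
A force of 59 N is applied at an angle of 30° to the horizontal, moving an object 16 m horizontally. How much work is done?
W = Fd cosθ = 59×16×cos(30°) = 817.53 J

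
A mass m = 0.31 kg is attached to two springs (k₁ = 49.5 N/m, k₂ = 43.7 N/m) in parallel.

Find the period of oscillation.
k_eq = k₁+k₂ = 93.2 N/m
T = 2π√(m/k_eq) = 2π√(0.31/93.2) = 0.3624 s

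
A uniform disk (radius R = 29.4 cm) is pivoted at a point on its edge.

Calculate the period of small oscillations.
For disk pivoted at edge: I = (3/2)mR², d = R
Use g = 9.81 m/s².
I/m = (3/2)R² = 0.1297 m²; d = R = 0.294 m
T = 2π√((3/2)R²/(gR)) = 2π√(3R/(2g)) = 1.332 s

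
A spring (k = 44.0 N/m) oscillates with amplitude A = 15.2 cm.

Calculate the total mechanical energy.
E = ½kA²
E = ½kA² = ½×44.0×(0.152)² = 0.5083 J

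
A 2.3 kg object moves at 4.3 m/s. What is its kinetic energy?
KE = ½mv² = ½×2.3×4.3² = 21.2635 J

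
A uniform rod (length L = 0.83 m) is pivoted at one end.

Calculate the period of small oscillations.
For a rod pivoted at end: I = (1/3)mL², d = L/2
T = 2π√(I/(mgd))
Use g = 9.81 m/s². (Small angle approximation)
I/m = (1/3)L² = 0.2296 m²; d = L/2 = 0.415 m
T = 2π√(I/(mgd)) = 2π√(0.2296/(9.81×0.415)) = 1.492 s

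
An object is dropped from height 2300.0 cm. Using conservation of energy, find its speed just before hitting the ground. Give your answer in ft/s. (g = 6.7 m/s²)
mgh = ½mv² → v = √(2gh) = √(2×6.7×23) = 17.56 m/s = 57.6 ft/s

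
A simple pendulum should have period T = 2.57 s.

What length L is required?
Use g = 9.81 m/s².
T = 2π√(L/g) → L = g(T/2π)² = 9.81×(2.57/2π)² = 1.641 m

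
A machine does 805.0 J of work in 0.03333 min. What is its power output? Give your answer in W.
P = W/t = 805 J / 2 s = 402.5 W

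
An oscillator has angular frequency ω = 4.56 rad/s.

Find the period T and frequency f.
T = 2π/ω = 2π/4.56 = 1.378 s; f = ω/2π = 0.7257 Hz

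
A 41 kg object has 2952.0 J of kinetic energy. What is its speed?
KE = ½mv² → v = √(2KE/m) = √(2×2952.0/41) = 12.0 m/s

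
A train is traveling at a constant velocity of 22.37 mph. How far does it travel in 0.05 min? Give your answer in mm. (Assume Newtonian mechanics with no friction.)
d = vt (with unit conversion) = 30000.0 mm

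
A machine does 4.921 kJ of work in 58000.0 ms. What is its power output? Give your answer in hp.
P = W/t = 4921 J / 58 s = 84.84 W = 0.1138 hp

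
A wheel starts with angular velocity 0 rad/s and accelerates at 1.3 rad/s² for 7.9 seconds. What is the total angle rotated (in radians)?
θ = ω₀t + ½αt² = 0×7.9 + ½×1.3×7.9² = 40.57 rad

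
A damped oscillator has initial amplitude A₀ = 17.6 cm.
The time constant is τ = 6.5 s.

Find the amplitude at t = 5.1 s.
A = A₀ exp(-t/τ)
A = A₀ exp(−t/τ) = 17.6×exp(−5.1/6.5) = 8.031 cm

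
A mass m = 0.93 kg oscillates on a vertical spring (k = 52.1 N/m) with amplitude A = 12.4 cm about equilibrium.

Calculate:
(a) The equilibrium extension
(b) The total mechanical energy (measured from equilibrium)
x_eq = mg/k = 0.93×9.81/52.1 = 0.1751 m = 17.51 cm
E = ½kA² = ½×52.1×(0.124)² = 0.4005 J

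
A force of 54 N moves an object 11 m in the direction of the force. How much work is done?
W = Fd = 54×11 = 594.0 J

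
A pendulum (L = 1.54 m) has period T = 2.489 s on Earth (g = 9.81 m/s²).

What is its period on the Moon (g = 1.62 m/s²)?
T = 2π√(L/g), so T_moon/T_earth = √(g_earth/g_moon)
T_moon = 2π√(1.54/1.62) = 6.126 s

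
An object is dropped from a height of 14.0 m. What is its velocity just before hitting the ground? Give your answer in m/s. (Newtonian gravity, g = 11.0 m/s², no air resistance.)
v = √(2gh) = 17.55 m/s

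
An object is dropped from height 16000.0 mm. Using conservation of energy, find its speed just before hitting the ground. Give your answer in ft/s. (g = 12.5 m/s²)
mgh = ½mv² → v = √(2gh) = √(2×12.5×16) = 20 m/s = 65.62 ft/s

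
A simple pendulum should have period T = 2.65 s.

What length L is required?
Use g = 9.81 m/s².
T = 2π√(L/g) → L = g(T/2π)² = 9.81×(2.65/2π)² = 1.745 m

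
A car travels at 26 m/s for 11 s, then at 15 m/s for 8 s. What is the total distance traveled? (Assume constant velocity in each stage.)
d₁ = v₁t₁ = 26 × 11 = 286 m
d₂ = v₂t₂ = 15 × 8 = 120 m
d_total = 286 + 120 = 406 m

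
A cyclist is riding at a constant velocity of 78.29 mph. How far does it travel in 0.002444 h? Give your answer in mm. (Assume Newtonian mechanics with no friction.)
d = vt (with unit conversion) = 307900.0 mm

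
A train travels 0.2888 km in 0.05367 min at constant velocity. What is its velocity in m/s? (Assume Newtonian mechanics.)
v = d/t (with unit conversion) = 89.68 m/s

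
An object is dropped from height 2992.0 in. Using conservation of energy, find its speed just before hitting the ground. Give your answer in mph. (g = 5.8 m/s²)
mgh = ½mv² → v = √(2gh) = √(2×5.8×76) = 29.69 m/s = 66.42 mph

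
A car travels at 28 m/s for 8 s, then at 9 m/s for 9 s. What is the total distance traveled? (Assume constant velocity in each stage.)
d₁ = v₁t₁ = 28 × 8 = 224 m
d₂ = v₂t₂ = 9 × 9 = 81 m
d_total = 224 + 81 = 305 m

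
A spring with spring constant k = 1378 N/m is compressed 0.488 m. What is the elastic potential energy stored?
PE = ½kx² = ½×1378×0.488² = 164.1 J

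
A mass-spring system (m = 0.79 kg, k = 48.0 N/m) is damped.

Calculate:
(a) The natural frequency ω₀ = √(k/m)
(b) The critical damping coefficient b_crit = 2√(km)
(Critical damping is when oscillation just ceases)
ω₀ = √(k/m) = √(48.0/0.79) = 7.795 rad/s
b_crit = 2√(km) = 2√(48.0×0.79) = 12.32 kg/s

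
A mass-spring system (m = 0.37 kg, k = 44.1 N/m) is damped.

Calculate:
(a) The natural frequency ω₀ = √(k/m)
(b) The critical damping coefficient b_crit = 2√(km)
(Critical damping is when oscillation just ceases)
ω₀ = √(k/m) = √(44.1/0.37) = 10.92 rad/s
b_crit = 2√(km) = 2√(44.1×0.37) = 8.079 kg/s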